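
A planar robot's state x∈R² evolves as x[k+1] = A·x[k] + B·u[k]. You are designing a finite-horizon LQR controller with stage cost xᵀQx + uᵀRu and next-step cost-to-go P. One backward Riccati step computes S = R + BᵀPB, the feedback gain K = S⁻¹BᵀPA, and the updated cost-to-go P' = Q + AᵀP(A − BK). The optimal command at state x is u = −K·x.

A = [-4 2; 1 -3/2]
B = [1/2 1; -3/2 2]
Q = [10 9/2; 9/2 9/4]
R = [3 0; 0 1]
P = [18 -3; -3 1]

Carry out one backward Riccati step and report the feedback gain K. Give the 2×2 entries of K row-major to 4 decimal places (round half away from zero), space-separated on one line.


-2.5821 1.5448 -2.6940 1.2649

BᵀP = [13.5000 -3.0000; 12.0000 -1.0000]
S = R + BᵀPB = [3 0; 0 1] + [11.2500 7.5000; 7.5000 10.0000] = [14.2500 7.5000; 7.5000 11.0000]
BᵀPA = [-57.0000 31.5000; -49.0000 25.5000]
K = S⁻¹·BᵀPA = [-2.5821 1.5448; -2.6940 1.2649]
A−BK = [-0.0149 -0.0373; 2.5149 -1.7127]
AᵀP(A−BK) = [33.8134 -19.4664; -19.4664 11.3340]
P' = Q + AᵀP(A−BK) = [43.8134 -14.9664; -14.9664 13.5840]
tr(P') = 57.3974


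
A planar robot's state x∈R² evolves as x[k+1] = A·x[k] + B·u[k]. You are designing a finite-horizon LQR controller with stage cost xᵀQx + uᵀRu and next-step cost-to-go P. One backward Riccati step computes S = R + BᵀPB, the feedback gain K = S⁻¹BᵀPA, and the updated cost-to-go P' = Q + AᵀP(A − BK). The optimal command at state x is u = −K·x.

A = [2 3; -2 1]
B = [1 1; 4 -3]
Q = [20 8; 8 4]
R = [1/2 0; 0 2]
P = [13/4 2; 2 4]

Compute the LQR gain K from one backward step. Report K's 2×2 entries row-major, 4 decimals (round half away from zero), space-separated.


0.3617 1.1790 1.0243 1.0993

BᵀP = [11.2500 18.0000; -2.7500 -10.0000]
S = R + BᵀPB = [1/2 0; 0 2] + [83.2500 -42.7500; -42.7500 27.2500] = [83.7500 -42.7500; -42.7500 29.2500]
BᵀPA = [-13.5000 51.7500; 14.5000 -18.2500]
K = S⁻¹·BᵀPA = [0.3617 1.1790; 1.0243 1.0993]
A−BK = [0.6140 0.7217; -0.3737 -0.4183]
AᵀP(A−BK) = [3.0299 3.4776; 3.4776 4.2970]
P' = Q + AᵀP(A−BK) = [23.0299 11.4776; 11.4776 8.2970]
tr(P') = 31.3269


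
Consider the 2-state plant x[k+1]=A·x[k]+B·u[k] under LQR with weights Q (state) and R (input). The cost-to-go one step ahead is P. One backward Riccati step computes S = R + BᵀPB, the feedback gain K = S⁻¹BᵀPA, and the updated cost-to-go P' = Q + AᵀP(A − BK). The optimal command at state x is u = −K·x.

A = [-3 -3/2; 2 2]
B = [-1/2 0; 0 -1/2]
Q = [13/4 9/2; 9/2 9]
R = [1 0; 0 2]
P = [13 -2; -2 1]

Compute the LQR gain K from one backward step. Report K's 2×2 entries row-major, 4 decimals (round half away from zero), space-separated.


4.9799 2.7047 -0.6711 -0.5101

BᵀP = [-6.5000 1.0000; 1.0000 -0.5000]
S = R + BᵀPB = [1 0; 0 2] + [3.2500 -0.5000; -0.5000 0.2500] = [4.2500 -0.5000; -0.5000 2.2500]
BᵀPA = [21.5000 11.7500; -4.0000 -2.5000]
K = S⁻¹·BᵀPA = [4.9799 2.7047; -0.6711 -0.5101]
A−BK = [-0.5101 -0.1477; 1.6644 1.7450]
AᵀP(A−BK) = [35.2483 20.3087; 20.3087 12.1946]
P' = Q + AᵀP(A−BK) = [38.4983 24.8087; 24.8087 21.1946]
tr(P') = 59.6930


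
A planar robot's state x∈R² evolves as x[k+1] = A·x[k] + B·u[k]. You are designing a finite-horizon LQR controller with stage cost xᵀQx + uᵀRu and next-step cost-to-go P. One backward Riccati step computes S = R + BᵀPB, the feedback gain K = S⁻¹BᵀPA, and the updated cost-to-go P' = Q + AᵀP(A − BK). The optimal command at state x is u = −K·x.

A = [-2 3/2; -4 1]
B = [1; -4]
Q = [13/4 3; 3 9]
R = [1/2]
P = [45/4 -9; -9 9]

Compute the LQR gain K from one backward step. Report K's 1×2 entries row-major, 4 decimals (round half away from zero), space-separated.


BᵀP = [47.2500 -45.0000]
S = R + BᵀPB = [1/2] + [227.2500] = [227.7500]
BᵀPA = [85.5000 25.8750]
K = S⁻¹·BᵀPA = [0.3754 0.1136]
A−BK = [-2.3754 1.3864; -2.4984 1.4544]
AᵀP(A−BK) = [12.9023 -7.4638; -7.4638 4.3728]
P' = Q + AᵀP(A−BK) = [16.1523 -4.4638; -4.4638 13.3728]
tr(P') = 29.5251

0.3754 0.1136


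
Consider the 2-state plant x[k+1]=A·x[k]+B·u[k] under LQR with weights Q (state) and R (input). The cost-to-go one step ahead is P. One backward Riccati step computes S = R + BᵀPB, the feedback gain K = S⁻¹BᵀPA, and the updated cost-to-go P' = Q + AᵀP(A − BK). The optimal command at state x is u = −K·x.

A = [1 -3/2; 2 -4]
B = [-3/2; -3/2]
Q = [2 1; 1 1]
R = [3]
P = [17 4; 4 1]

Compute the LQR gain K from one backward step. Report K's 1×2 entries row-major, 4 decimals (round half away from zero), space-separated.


-0.7561 1.2561

BᵀP = [-31.5000 -7.5000]
S = R + BᵀPB = [3] + [58.5000] = [61.5000]
BᵀPA = [-46.5000 77.2500]
K = S⁻¹·BᵀPA = [-0.7561 1.2561]
A−BK = [-0.1341 0.3841; 0.8659 -2.1159]
AᵀP(A−BK) = [1.8415 -3.0915; -3.0915 5.2165]
P' = Q + AᵀP(A−BK) = [3.8415 -2.0915; -2.0915 6.2165]
tr(P') = 10.0579


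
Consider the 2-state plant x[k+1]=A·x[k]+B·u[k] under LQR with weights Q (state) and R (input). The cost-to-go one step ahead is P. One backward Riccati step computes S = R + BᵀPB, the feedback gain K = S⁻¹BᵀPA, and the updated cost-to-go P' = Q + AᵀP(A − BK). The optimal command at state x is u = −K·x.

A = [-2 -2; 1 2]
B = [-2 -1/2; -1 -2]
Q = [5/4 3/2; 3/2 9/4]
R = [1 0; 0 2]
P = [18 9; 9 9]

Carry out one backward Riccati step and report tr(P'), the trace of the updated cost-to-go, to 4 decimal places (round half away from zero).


BᵀP = [-45.0000 -27.0000; -27.0000 -22.5000]
S = R + BᵀPB = [1 0; 0 2] + [117.0000 76.5000; 76.5000 58.5000] = [118.0000 76.5000; 76.5000 60.5000]
BᵀPA = [63.0000 36.0000; 31.5000 9.0000]
K = S⁻¹·BᵀPA = [1.0894 1.1576; -0.8568 -1.3149]
A−BK = [-0.2497 -0.3423; 0.3758 0.5277]
AᵀP(A−BK) = [3.3590 4.4939; 4.4939 6.1620]
P' = Q + AᵀP(A−BK) = [4.6090 5.9939; 5.9939 8.4120]
tr(P') = 13.0211

13.0211


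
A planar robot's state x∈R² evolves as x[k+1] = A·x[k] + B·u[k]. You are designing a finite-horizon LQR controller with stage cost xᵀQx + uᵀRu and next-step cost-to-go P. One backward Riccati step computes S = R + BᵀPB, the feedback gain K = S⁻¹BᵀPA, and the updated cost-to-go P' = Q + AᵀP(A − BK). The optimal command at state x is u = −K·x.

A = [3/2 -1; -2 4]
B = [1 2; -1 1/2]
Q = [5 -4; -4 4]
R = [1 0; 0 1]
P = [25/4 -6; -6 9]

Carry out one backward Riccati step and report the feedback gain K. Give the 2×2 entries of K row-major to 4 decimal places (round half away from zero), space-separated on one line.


1.6985 -2.9552 0.0232 0.6608

BᵀP = [12.2500 -15.0000; 9.5000 -7.5000]
S = R + BᵀPB = [1 0; 0 1] + [27.2500 17.0000; 17.0000 15.2500] = [28.2500 17.0000; 17.0000 16.2500]
BᵀPA = [48.3750 -72.2500; 29.2500 -39.5000]
K = S⁻¹·BᵀPA = [1.6985 -2.9552; 0.0232 0.6608]
A−BK = [-0.2448 0.6336; -0.3131 0.7144]
AᵀP(A−BK) = [3.2224 -5.7470; -5.7470 10.8405]
P' = Q + AᵀP(A−BK) = [8.2224 -9.7470; -9.7470 14.8405]
tr(P') = 23.0629


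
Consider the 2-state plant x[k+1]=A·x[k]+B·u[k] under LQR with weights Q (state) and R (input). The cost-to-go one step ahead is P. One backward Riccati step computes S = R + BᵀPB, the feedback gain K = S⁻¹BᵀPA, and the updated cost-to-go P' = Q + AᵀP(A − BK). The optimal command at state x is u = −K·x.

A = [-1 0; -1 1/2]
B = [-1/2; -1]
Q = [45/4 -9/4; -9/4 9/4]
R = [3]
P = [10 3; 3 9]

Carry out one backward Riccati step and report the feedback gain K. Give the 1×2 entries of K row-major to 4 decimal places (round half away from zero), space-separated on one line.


BᵀP = [-8.0000 -10.5000]
S = R + BᵀPB = [3] + [14.5000] = [17.5000]
BᵀPA = [18.5000 -5.2500]
K = S⁻¹·BᵀPA = [1.0571 -0.3000]
A−BK = [-0.4714 -0.1500; 0.0571 0.2000]
AᵀP(A−BK) = [5.4429 -0.4500; -0.4500 0.6750]
P' = Q + AᵀP(A−BK) = [16.6929 -2.7000; -2.7000 2.9250]
tr(P') = 19.6179

1.0571 -0.3000


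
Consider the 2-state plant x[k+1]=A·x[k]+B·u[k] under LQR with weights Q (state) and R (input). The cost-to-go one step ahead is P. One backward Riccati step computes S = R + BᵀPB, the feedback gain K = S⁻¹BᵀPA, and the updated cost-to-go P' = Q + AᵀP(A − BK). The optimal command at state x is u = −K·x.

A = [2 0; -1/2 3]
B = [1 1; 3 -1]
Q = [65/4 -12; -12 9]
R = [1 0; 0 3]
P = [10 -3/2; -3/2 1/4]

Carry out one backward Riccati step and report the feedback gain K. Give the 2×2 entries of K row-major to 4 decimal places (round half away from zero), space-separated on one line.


BᵀP = [5.5000 -0.7500; 11.5000 -1.7500]
S = R + BᵀPB = [1 0; 0 3] + [3.2500 6.2500; 6.2500 13.2500] = [4.2500 6.2500; 6.2500 16.2500]
BᵀPA = [11.3750 -2.2500; 23.8750 -5.2500]
K = S⁻¹·BᵀPA = [1.1875 -0.1250; 1.0125 -0.2750]
A−BK = [-0.2000 0.4000; -3.0500 3.1000]
AᵀP(A−BK) = [5.3813 -1.3875; -1.3875 0.5250]
P' = Q + AᵀP(A−BK) = [21.6313 -13.3875; -13.3875 9.5250]
tr(P') = 31.1563

1.1875 -0.1250 1.0125 -0.2750


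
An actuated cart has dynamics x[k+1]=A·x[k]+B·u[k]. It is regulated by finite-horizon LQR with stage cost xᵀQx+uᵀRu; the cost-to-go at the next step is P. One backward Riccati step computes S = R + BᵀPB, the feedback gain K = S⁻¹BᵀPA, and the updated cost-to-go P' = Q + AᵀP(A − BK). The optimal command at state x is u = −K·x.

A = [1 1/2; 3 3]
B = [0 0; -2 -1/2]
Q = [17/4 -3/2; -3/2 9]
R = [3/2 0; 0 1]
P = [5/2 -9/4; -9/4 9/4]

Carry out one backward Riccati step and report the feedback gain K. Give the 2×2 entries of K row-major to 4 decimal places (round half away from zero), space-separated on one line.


-0.7934 -0.9917 -0.2975 -0.3719

BᵀP = [4.5000 -4.5000; 1.1250 -1.1250]
S = R + BᵀPB = [3/2 0; 0 1] + [9.0000 2.2500; 2.2500 0.5625] = [10.5000 2.2500; 2.2500 1.5625]
BᵀPA = [-9.0000 -11.2500; -2.2500 -2.8125]
K = S⁻¹·BᵀPA = [-0.7934 -0.9917; -0.2975 -0.3719]
A−BK = [1.0000 0.5000; 1.2645 0.8306]
AᵀP(A−BK) = [1.4401 1.6126; 1.6126 1.9220]
P' = Q + AᵀP(A−BK) = [5.6901 0.1126; 0.1126 10.9220]
tr(P') = 16.6121


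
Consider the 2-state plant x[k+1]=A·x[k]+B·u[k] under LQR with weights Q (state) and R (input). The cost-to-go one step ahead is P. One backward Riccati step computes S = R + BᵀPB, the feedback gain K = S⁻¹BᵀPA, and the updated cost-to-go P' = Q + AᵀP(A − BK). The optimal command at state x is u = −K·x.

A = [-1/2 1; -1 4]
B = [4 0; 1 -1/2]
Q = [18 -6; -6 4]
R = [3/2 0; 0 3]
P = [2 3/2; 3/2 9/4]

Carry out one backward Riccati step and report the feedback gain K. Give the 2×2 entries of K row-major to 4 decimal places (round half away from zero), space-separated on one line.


BᵀP = [9.5000 8.2500; -0.7500 -1.1250]
S = R + BᵀPB = [3/2 0; 0 3] + [46.2500 -4.1250; -4.1250 0.5625] = [47.7500 -4.1250; -4.1250 3.5625]
BᵀPA = [-13.0000 42.5000; 1.5000 -5.2500]
K = S⁻¹·BᵀPA = [-0.2621 0.8475; 0.1176 -0.4923]
A−BK = [0.5484 -2.3901; -0.6791 2.9063]
AᵀP(A−BK) = [0.6664 -2.7437; -2.7437 11.3956]
P' = Q + AᵀP(A−BK) = [18.6664 -8.7437; -8.7437 15.3956]
tr(P') = 34.0620

-0.2621 0.8475 0.1176 -0.4923


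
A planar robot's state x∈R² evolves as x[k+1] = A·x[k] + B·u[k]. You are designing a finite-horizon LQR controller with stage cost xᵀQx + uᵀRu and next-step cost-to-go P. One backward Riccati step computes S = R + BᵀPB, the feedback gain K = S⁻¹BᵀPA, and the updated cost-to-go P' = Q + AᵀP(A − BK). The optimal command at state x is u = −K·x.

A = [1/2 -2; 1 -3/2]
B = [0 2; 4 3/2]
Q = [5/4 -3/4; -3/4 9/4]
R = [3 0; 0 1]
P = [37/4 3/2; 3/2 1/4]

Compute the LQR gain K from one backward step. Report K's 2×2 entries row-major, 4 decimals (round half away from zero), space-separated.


0.0307 -0.0896 0.2804 -0.9535

BᵀP = [6.0000 1.0000; 20.7500 3.3750]
S = R + BᵀPB = [3 0; 0 1] + [4.0000 13.5000; 13.5000 46.5625] = [7.0000 13.5000; 13.5000 47.5625]
BᵀPA = [4.0000 -13.5000; 13.7500 -46.5625]
K = S⁻¹·BᵀPA = [0.0307 -0.0896; 0.2804 -0.9535]
A−BK = [-0.0608 -0.0929; 0.4567 0.2887]
AᵀP(A−BK) = [0.0845 -0.2804; -0.2804 0.9535]
P' = Q + AᵀP(A−BK) = [1.3345 -1.0304; -1.0304 3.2035]
tr(P') = 4.5380


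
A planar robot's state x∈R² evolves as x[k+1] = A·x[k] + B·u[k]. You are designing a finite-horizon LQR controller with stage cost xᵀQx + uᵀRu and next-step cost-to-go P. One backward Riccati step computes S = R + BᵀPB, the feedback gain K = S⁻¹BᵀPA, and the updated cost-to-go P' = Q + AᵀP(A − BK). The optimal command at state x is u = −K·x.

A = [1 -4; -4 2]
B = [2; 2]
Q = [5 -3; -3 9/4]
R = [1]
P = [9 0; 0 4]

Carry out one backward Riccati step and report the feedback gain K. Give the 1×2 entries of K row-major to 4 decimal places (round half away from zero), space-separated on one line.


-0.2642 -1.0566

BᵀP = [18.0000 8.0000]
S = R + BᵀPB = [1] + [52.0000] = [53.0000]
BᵀPA = [-14.0000 -56.0000]
K = S⁻¹·BᵀPA = [-0.2642 -1.0566]
A−BK = [1.5283 -1.8868; -3.4717 4.1132]
AᵀP(A−BK) = [69.3019 -82.7925; -82.7925 100.8302]
P' = Q + AᵀP(A−BK) = [74.3019 -85.7925; -85.7925 103.0802]
tr(P') = 177.3821


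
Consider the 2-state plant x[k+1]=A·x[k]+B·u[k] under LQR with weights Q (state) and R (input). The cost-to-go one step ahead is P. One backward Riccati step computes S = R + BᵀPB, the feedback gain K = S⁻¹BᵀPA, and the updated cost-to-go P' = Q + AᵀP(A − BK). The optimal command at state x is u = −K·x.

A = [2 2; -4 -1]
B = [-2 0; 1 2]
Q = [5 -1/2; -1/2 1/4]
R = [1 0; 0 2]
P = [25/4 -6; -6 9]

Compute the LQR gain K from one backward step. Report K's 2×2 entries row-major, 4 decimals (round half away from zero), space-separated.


-1.1841 -0.9205 -1.2176 -0.0879

BᵀP = [-18.5000 21.0000; -12.0000 18.0000]
S = R + BᵀPB = [1 0; 0 2] + [58.0000 42.0000; 42.0000 36.0000] = [59.0000 42.0000; 42.0000 38.0000]
BᵀPA = [-121.0000 -58.0000; -96.0000 -42.0000]
K = S⁻¹·BᵀPA = [-1.1841 -0.9205; -1.2176 -0.0879]
A−BK = [-0.3682 0.1590; -0.3808 0.0962]
AᵀP(A−BK) = [4.8368 1.1841; 1.1841 0.9205]
P' = Q + AᵀP(A−BK) = [9.8368 0.6841; 0.6841 1.1705]
tr(P') = 11.0073


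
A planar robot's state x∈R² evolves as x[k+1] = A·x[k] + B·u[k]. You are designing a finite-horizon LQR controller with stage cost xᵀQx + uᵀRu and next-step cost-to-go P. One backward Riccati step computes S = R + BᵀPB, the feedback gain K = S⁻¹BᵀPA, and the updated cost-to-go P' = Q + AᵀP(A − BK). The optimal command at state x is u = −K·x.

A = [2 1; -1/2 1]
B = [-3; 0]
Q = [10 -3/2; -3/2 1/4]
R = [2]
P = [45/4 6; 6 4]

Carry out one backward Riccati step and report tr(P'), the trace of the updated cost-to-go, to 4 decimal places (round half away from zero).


12.4171

BᵀP = [-33.7500 -18.0000]
S = R + BᵀPB = [2] + [101.2500] = [103.2500]
BᵀPA = [-58.5000 -51.7500]
K = S⁻¹·BᵀPA = [-0.5666 -0.5012]
A−BK = [0.3002 -0.5036; -0.5000 1.0000]
AᵀP(A−BK) = [0.8547 0.1792; 0.1792 1.3123]
P' = Q + AᵀP(A−BK) = [10.8547 -1.3208; -1.3208 1.5623]
tr(P') = 12.4171


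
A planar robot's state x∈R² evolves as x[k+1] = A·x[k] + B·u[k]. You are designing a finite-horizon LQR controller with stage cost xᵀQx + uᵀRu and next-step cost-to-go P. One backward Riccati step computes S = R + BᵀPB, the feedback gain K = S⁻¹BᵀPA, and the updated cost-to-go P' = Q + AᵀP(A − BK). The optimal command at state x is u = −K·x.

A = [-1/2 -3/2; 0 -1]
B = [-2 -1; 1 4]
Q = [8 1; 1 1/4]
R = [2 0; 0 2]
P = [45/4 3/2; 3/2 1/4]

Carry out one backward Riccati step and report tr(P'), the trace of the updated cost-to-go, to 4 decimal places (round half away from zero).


BᵀP = [-21.0000 -2.7500; -5.2500 -0.5000]
S = R + BᵀPB = [2 0; 0 2] + [39.2500 10.0000; 10.0000 3.2500] = [41.2500 10.0000; 10.0000 5.2500]
BᵀPA = [10.5000 34.2500; 2.6250 8.3750]
K = S⁻¹·BᵀPA = [0.2477 0.8241; 0.0282 0.0255]
A−BK = [0.0236 0.1737; -0.3603 -1.9260]
AᵀP(A−BK) = [0.1375 0.4673; 0.4673 1.6228]
P' = Q + AᵀP(A−BK) = [8.1375 1.4673; 1.4673 1.8728]
tr(P') = 10.0103

10.0103


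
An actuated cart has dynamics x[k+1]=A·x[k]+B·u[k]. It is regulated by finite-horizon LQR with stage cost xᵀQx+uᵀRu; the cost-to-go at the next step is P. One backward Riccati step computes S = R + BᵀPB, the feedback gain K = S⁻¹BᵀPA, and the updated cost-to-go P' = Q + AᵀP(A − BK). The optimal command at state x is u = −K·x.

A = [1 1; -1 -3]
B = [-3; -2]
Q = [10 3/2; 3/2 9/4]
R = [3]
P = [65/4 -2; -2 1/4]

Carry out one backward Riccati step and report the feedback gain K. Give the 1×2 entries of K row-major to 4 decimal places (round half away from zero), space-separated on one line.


BᵀP = [-44.7500 5.5000]
S = R + BᵀPB = [3] + [123.2500] = [126.2500]
BᵀPA = [-50.2500 -61.2500]
K = S⁻¹·BᵀPA = [-0.3980 -0.4851]
A−BK = [-0.1941 -0.4554; -1.7960 -3.9703]
AᵀP(A−BK) = [0.4995 0.6213; 0.6213 0.7847]
P' = Q + AᵀP(A−BK) = [10.4995 2.1213; 2.1213 3.0347]
tr(P') = 13.5342

-0.3980 -0.4851


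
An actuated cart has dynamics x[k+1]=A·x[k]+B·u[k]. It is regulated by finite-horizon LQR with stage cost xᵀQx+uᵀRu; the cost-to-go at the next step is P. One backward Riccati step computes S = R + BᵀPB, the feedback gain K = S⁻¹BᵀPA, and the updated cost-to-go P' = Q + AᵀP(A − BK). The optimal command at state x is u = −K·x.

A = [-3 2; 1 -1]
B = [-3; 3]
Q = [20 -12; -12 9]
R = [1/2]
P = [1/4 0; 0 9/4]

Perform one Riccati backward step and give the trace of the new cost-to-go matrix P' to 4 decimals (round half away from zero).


BᵀP = [-0.7500 6.7500]
S = R + BᵀPB = [1/2] + [22.5000] = [23.0000]
BᵀPA = [9.0000 -8.2500]
K = S⁻¹·BᵀPA = [0.3913 -0.3587]
A−BK = [-1.8261 0.9239; -0.1739 0.0761]
AᵀP(A−BK) = [0.9783 -0.5217; -0.5217 0.2908]
P' = Q + AᵀP(A−BK) = [20.9783 -12.5217; -12.5217 9.2908]
tr(P') = 30.2690

30.2690


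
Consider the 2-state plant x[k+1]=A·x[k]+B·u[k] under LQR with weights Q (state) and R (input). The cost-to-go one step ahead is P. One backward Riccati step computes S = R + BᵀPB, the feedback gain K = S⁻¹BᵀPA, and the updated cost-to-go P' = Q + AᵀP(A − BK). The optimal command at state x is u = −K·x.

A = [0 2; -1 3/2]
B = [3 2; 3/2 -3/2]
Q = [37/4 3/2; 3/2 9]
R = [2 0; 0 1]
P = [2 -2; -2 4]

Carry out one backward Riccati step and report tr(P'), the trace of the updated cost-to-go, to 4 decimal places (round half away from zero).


19.5527

BᵀP = [3.0000 0.0000; 7.0000 -10.0000]
S = R + BᵀPB = [2 0; 0 1] + [9.0000 6.0000; 6.0000 29.0000] = [11.0000 6.0000; 6.0000 30.0000]
BᵀPA = [0.0000 6.0000; 10.0000 -1.0000]
K = S⁻¹·BᵀPA = [-0.2041 0.6327; 0.3741 -0.1599]
A−BK = [-0.1361 0.4218; -0.1327 0.3112]
AᵀP(A−BK) = [0.2585 -0.4014; -0.4014 1.0442]
P' = Q + AᵀP(A−BK) = [9.5085 1.0986; 1.0986 10.0442]
tr(P') = 19.5527


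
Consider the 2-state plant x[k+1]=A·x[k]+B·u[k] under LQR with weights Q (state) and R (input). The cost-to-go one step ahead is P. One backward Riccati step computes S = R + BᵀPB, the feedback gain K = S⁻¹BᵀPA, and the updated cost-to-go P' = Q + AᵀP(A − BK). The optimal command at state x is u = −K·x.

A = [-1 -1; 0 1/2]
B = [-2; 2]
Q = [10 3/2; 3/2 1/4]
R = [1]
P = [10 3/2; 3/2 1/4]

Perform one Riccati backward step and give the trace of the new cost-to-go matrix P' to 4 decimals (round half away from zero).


10.9104

BᵀP = [-17.0000 -2.5000]
S = R + BᵀPB = [1] + [29.0000] = [30.0000]
BᵀPA = [17.0000 15.7500]
K = S⁻¹·BᵀPA = [0.5667 0.5250]
A−BK = [0.1333 0.0500; -1.1333 -0.5500]
AᵀP(A−BK) = [0.3667 0.3250; 0.3250 0.2938]
P' = Q + AᵀP(A−BK) = [10.3667 1.8250; 1.8250 0.5438]
tr(P') = 10.9104


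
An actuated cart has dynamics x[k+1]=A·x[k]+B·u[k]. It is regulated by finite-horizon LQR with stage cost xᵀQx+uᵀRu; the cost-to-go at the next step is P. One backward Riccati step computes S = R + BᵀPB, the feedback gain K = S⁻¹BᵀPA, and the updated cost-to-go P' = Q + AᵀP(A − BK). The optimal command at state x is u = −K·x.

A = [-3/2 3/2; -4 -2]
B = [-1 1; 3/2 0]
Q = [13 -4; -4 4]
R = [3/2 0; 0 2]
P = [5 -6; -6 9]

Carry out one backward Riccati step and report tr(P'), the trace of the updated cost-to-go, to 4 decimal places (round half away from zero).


BᵀP = [-14.0000 19.5000; 5.0000 -6.0000]
S = R + BᵀPB = [3/2 0; 0 2] + [43.2500 -14.0000; -14.0000 5.0000] = [44.7500 -14.0000; -14.0000 7.0000]
BᵀPA = [-57.0000 -60.0000; 16.5000 19.5000]
K = S⁻¹·BᵀPA = [-1.4328 -1.2537; -0.5085 0.2783]
A−BK = [-2.4243 -0.0320; -1.8507 -0.1194]
AᵀP(A−BK) = [9.9691 2.6962; 2.6962 2.6002]
P' = Q + AᵀP(A−BK) = [22.9691 -1.3038; -1.3038 6.6002]
tr(P') = 29.5693

29.5693


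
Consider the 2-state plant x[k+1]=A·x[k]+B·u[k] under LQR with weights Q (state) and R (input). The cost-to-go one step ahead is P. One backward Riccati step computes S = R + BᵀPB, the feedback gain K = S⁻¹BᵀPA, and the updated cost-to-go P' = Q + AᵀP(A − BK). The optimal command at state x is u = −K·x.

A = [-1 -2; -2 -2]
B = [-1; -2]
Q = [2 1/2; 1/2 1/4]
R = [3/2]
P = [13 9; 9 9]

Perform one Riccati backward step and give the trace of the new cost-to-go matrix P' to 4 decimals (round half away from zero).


8.1633

BᵀP = [-31.0000 -27.0000]
S = R + BᵀPB = [3/2] + [85.0000] = [86.5000]
BᵀPA = [85.0000 116.0000]
K = S⁻¹·BᵀPA = [0.9827 1.3410]
A−BK = [-0.0173 -0.6590; -0.0347 0.6821]
AᵀP(A−BK) = [1.4740 2.0116; 2.0116 4.4393]
P' = Q + AᵀP(A−BK) = [3.4740 2.5116; 2.5116 4.6893]
tr(P') = 8.1633


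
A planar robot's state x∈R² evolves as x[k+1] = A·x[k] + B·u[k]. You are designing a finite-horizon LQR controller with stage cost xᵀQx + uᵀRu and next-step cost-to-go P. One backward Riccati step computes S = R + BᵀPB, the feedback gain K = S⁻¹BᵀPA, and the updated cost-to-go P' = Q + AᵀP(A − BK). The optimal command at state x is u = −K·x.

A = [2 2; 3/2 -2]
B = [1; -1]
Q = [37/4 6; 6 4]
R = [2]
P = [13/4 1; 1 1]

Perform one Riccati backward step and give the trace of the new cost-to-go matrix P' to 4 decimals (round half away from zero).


BᵀP = [2.2500 0.0000]
S = R + BᵀPB = [2] + [2.2500] = [4.2500]
BᵀPA = [4.5000 4.5000]
K = S⁻¹·BᵀPA = [1.0588 1.0588]
A−BK = [0.9412 0.9412; 2.5588 -0.9412]
AᵀP(A−BK) = [16.4853 4.2353; 4.2353 4.2353]
P' = Q + AᵀP(A−BK) = [25.7353 10.2353; 10.2353 8.2353]
tr(P') = 33.9706

33.9706


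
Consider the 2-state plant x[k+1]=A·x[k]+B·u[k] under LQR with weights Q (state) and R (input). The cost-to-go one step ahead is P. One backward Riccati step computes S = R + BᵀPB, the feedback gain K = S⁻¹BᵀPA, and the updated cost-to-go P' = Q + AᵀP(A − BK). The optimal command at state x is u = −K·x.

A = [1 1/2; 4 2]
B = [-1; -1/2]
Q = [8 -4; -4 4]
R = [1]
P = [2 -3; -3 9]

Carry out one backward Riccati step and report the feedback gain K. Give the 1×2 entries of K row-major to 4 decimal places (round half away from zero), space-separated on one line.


BᵀP = [-0.5000 -1.5000]
S = R + BᵀPB = [1] + [1.2500] = [2.2500]
BᵀPA = [-6.5000 -3.2500]
K = S⁻¹·BᵀPA = [-2.8889 -1.4444]
A−BK = [-1.8889 -0.9444; 2.5556 1.2778]
AᵀP(A−BK) = [103.2222 51.6111; 51.6111 25.8056]
P' = Q + AᵀP(A−BK) = [111.2222 47.6111; 47.6111 29.8056]
tr(P') = 141.0278

-2.8889 -1.4444


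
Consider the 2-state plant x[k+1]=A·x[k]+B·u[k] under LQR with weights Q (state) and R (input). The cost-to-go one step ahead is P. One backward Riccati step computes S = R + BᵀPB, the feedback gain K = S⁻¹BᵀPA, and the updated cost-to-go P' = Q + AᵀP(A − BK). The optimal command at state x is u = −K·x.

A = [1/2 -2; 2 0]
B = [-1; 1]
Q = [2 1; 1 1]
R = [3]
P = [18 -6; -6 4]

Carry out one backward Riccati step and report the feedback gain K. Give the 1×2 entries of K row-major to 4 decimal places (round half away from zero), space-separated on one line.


0.2162 1.2973

BᵀP = [-24.0000 10.0000]
S = R + BᵀPB = [3] + [34.0000] = [37.0000]
BᵀPA = [8.0000 48.0000]
K = S⁻¹·BᵀPA = [0.2162 1.2973]
A−BK = [0.7162 -0.7027; 1.7838 -1.2973]
AᵀP(A−BK) = [6.7703 -4.3784; -4.3784 9.7297]
P' = Q + AᵀP(A−BK) = [8.7703 -3.3784; -3.3784 10.7297]
tr(P') = 19.5000


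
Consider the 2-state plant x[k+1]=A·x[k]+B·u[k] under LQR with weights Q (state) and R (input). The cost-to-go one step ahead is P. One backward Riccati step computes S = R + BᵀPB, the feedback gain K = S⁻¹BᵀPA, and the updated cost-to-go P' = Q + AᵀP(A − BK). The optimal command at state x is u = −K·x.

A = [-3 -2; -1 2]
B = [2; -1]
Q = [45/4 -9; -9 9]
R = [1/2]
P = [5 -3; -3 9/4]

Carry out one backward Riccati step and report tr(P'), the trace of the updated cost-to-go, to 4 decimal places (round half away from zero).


23.3112

BᵀP = [13.0000 -8.2500]
S = R + BᵀPB = [1/2] + [34.2500] = [34.7500]
BᵀPA = [-30.7500 -42.5000]
K = S⁻¹·BᵀPA = [-0.8849 -1.2230]
A−BK = [-1.2302 0.4460; -1.8849 0.7770]
AᵀP(A−BK) = [2.0396 -0.1079; -0.1079 1.0216]
P' = Q + AᵀP(A−BK) = [13.2896 -9.1079; -9.1079 10.0216]
tr(P') = 23.3112


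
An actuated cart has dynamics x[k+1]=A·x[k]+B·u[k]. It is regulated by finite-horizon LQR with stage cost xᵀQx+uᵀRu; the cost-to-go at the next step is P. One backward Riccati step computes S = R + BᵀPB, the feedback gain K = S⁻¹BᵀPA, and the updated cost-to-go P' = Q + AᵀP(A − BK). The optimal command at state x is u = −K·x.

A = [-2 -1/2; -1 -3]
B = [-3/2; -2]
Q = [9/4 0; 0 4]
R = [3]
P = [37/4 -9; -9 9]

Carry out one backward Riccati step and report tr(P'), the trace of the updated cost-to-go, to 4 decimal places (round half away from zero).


BᵀP = [4.1250 -4.5000]
S = R + BᵀPB = [3] + [2.8125] = [5.8125]
BᵀPA = [-3.7500 11.4375]
K = S⁻¹·BᵀPA = [-0.6452 1.9677]
A−BK = [-2.9677 2.4516; -2.2903 0.9355]
AᵀP(A−BK) = [7.5806 -14.8710; -14.8710 33.8065]
P' = Q + AᵀP(A−BK) = [9.8306 -14.8710; -14.8710 37.8065]
tr(P') = 47.6371

47.6371


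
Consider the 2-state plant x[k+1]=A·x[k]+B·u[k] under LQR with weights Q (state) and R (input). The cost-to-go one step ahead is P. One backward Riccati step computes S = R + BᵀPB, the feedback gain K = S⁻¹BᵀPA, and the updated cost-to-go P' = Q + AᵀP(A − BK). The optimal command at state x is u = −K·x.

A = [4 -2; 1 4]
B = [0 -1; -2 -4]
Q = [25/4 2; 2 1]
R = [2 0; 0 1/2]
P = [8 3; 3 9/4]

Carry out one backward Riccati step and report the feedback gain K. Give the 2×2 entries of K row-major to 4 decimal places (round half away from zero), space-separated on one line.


BᵀP = [-6.0000 -4.5000; -20.0000 -12.0000]
S = R + BᵀPB = [2 0; 0 1/2] + [9.0000 24.0000; 24.0000 68.0000] = [11.0000 24.0000; 24.0000 68.5000]
BᵀPA = [-28.5000 -6.0000; -92.0000 -8.0000]
K = S⁻¹·BᵀPA = [1.4408 -1.2338; -1.8479 0.3155]
A−BK = [2.1521 -1.6845; -3.5099 2.7944]
AᵀP(A−BK) = [25.3085 -19.1380; -19.1380 15.1211]
P' = Q + AᵀP(A−BK) = [31.5585 -17.1380; -17.1380 16.1211]
tr(P') = 47.6796

1.4408 -1.2338 -1.8479 0.3155


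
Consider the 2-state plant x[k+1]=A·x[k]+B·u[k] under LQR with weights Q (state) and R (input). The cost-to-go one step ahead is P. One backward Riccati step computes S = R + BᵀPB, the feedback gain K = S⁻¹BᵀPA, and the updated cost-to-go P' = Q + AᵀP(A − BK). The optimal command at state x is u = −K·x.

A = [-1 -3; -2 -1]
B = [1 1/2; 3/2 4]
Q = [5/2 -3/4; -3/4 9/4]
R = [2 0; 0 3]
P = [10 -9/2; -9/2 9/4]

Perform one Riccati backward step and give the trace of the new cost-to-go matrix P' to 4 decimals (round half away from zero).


19.5605

BᵀP = [3.2500 -1.1250; -13.0000 6.7500]
S = R + BᵀPB = [2 0; 0 3] + [1.5625 -2.8750; -2.8750 20.5000] = [3.5625 -2.8750; -2.8750 23.5000]
BᵀPA = [-1.0000 -8.6250; -0.5000 32.2500]
K = S⁻¹·BᵀPA = [-0.3305 -1.4574; -0.0617 1.1940]
A−BK = [-0.6386 -2.1396; -1.2574 -3.5900]
AᵀP(A−BK) = [0.6386 2.1396; 2.1396 14.1719]
P' = Q + AᵀP(A−BK) = [3.1386 1.3896; 1.3896 16.4219]
tr(P') = 19.5605


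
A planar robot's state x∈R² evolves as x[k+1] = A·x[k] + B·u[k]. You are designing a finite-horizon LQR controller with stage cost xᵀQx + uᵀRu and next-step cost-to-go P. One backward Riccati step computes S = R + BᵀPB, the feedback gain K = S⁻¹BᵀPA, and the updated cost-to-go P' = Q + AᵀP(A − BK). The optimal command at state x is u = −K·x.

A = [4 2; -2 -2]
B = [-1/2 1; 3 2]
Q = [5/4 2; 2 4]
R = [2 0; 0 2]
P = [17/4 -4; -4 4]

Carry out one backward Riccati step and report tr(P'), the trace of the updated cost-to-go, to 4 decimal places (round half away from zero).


BᵀP = [-14.1250 14.0000; -3.7500 4.0000]
S = R + BᵀPB = [2 0; 0 2] + [49.0625 13.8750; 13.8750 4.2500] = [51.0625 13.8750; 13.8750 6.2500]
BᵀPA = [-84.5000 -56.2500; -23.0000 -15.5000]
K = S⁻¹·BᵀPA = [-1.6505 -1.0780; -0.0158 -0.0869]
A−BK = [3.1905 1.5479; 2.9832 1.4077]
AᵀP(A−BK) = [8.1658 4.9121; 4.9121 3.0168]
P' = Q + AᵀP(A−BK) = [9.4158 6.9121; 6.9121 7.0168]
tr(P') = 16.4326

16.4326


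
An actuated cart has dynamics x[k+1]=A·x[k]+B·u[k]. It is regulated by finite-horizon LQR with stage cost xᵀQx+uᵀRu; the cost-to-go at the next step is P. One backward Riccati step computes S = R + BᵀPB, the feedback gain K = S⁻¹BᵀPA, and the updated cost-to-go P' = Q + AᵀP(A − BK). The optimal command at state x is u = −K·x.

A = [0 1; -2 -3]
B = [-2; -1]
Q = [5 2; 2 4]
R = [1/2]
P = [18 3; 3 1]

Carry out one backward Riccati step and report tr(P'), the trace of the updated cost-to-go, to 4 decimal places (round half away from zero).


15.9181

BᵀP = [-39.0000 -7.0000]
S = R + BᵀPB = [1/2] + [85.0000] = [85.5000]
BᵀPA = [14.0000 -18.0000]
K = S⁻¹·BᵀPA = [0.1637 -0.2105]
A−BK = [0.3275 0.5789; -1.8363 -3.2105]
AᵀP(A−BK) = [1.7076 2.9474; 2.9474 5.2105]
P' = Q + AᵀP(A−BK) = [6.7076 4.9474; 4.9474 9.2105]
tr(P') = 15.9181


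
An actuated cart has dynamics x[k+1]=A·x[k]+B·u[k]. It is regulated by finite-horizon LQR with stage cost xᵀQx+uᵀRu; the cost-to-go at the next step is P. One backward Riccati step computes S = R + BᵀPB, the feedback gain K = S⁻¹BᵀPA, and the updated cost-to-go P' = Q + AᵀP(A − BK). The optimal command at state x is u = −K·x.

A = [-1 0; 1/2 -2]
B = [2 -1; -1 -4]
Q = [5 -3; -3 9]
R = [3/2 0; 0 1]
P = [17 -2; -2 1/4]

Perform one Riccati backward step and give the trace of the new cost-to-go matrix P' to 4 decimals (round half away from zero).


14.4094

BᵀP = [36.0000 -4.2500; -9.0000 1.0000]
S = R + BᵀPB = [3/2 0; 0 1] + [76.2500 -19.0000; -19.0000 5.0000] = [77.7500 -19.0000; -19.0000 6.0000]
BᵀPA = [-38.1250 8.5000; 9.5000 -2.0000]
K = S⁻¹·BᵀPA = [-0.4573 0.1232; 0.1351 0.0569]
A−BK = [0.0498 -0.1896; 0.5829 -1.6493]
AᵀP(A−BK) = [0.3430 -0.0924; -0.0924 0.0664]
P' = Q + AᵀP(A−BK) = [5.3430 -3.0924; -3.0924 9.0664]
tr(P') = 14.4094


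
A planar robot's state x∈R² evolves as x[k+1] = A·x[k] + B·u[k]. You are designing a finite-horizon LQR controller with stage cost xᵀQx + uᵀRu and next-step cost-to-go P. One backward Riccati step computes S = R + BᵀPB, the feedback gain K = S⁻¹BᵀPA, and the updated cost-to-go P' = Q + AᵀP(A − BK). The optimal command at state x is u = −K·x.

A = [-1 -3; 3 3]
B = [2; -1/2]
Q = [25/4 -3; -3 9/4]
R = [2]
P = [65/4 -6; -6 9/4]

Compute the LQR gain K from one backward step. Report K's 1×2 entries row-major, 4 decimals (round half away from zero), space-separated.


BᵀP = [35.5000 -13.1250]
S = R + BᵀPB = [2] + [77.5625] = [79.5625]
BᵀPA = [-74.8750 -145.8750]
K = S⁻¹·BᵀPA = [-0.9411 -1.8335]
A−BK = [0.8822 0.6669; 2.5295 2.0833]
AᵀP(A−BK) = [2.0363 3.7194; 3.7194 7.0434]
P' = Q + AᵀP(A−BK) = [8.2863 0.7194; 0.7194 9.2934]
tr(P') = 17.5797

-0.9411 -1.8335


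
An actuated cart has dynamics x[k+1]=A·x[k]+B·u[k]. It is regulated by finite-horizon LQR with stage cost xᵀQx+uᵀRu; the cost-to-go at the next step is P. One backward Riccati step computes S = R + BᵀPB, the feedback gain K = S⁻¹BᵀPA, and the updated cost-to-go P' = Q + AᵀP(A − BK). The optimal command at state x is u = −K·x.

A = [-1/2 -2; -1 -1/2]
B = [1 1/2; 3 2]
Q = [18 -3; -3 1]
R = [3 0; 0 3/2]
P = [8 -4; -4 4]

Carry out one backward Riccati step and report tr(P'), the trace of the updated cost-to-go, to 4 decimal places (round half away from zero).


BᵀP = [-4.0000 8.0000; -4.0000 6.0000]
S = R + BᵀPB = [3 0; 0 3/2] + [20.0000 14.0000; 14.0000 10.0000] = [23.0000 14.0000; 14.0000 11.5000]
BᵀPA = [-6.0000 4.0000; -4.0000 5.0000]
K = S⁻¹·BᵀPA = [-0.1898 -0.3504; -0.1168 0.8613]
A−BK = [-0.2518 -2.0803; -0.1971 -1.1715]
AᵀP(A−BK) = [0.3942 2.3431; 2.3431 22.0949]
P' = Q + AᵀP(A−BK) = [18.3942 -0.6569; -0.6569 23.0949]
tr(P') = 41.4891

41.4891


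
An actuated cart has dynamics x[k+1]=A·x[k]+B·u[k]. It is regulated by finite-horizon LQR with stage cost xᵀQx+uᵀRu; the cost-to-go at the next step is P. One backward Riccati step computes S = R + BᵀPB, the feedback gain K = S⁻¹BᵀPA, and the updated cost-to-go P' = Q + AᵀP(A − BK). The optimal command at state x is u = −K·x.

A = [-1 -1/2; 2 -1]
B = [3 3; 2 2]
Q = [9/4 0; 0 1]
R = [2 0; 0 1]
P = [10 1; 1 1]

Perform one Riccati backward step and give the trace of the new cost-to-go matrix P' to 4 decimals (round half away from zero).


BᵀP = [32.0000 5.0000; 32.0000 5.0000]
S = R + BᵀPB = [2 0; 0 1] + [106.0000 106.0000; 106.0000 106.0000] = [108.0000 106.0000; 106.0000 107.0000]
BᵀPA = [-22.0000 -21.0000; -22.0000 -21.0000]
K = S⁻¹·BᵀPA = [-0.0688 -0.0656; -0.1375 -0.1313]
A−BK = [-0.3813 0.0906; 2.4125 -0.6063]
AᵀP(A−BK) = [5.4625 -1.3313; -1.3313 0.3656]
P' = Q + AᵀP(A−BK) = [7.7125 -1.3313; -1.3313 1.3656]
tr(P') = 9.0781

9.0781


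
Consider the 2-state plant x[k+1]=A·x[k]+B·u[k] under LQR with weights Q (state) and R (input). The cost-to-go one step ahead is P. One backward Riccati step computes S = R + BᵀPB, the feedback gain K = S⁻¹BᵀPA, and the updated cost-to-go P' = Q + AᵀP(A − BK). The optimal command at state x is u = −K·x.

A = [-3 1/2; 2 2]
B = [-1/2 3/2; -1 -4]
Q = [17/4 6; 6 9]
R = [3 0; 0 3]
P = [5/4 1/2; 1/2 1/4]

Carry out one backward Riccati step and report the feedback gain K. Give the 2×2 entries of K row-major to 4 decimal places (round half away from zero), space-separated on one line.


0.5909 -0.3756 -0.0812 -0.1168

BᵀP = [-1.1250 -0.5000; -0.1250 -0.2500]
S = R + BᵀPB = [3 0; 0 3] + [1.0625 0.3125; 0.3125 0.8125] = [4.0625 0.3125; 0.3125 3.8125]
BᵀPA = [2.3750 -1.5625; -0.1250 -0.5625]
K = S⁻¹·BᵀPA = [0.5909 -0.3756; -0.0812 -0.1168]
A−BK = [-2.5827 0.4873; 2.2660 1.1574]
AᵀP(A−BK) = [4.8365 -2.4975; -2.4975 1.6599]
P' = Q + AᵀP(A−BK) = [9.0865 3.5025; 3.5025 10.6599]
tr(P') = 19.7464


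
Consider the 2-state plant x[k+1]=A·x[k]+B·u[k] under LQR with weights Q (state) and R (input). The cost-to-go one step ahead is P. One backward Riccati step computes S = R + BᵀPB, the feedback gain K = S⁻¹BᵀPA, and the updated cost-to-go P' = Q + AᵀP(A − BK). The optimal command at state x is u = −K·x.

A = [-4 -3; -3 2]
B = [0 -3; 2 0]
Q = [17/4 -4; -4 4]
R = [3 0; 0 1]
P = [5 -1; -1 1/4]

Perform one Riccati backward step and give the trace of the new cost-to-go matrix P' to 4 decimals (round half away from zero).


11.3682

BᵀP = [-2.0000 0.5000; -15.0000 3.0000]
S = R + BᵀPB = [3 0; 0 1] + [1.0000 6.0000; 6.0000 45.0000] = [4.0000 6.0000; 6.0000 46.0000]
BᵀPA = [6.5000 7.0000; 51.0000 51.0000]
K = S⁻¹·BᵀPA = [-0.0473 0.1081; 1.1149 1.0946]
A−BK = [-0.6554 0.2838; -2.9054 1.7838]
AᵀP(A−BK) = [1.6993 0.9730; 0.9730 1.4189]
P' = Q + AᵀP(A−BK) = [5.9493 -3.0270; -3.0270 5.4189]
tr(P') = 11.3682


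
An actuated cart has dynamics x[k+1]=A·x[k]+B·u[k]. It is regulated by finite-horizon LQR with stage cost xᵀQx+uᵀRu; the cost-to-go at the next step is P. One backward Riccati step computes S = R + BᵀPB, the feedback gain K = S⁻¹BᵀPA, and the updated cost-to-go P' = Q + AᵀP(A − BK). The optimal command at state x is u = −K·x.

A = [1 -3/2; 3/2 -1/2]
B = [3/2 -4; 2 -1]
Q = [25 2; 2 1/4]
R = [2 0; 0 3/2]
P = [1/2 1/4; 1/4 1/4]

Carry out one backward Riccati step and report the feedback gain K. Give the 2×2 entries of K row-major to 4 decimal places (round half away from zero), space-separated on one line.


BᵀP = [1.2500 0.8750; -2.2500 -1.2500]
S = R + BᵀPB = [2 0; 0 3/2] + [3.6250 -5.8750; -5.8750 10.2500] = [5.6250 -5.8750; -5.8750 11.7500]
BᵀPA = [2.5625 -2.3125; -4.1250 4.0000]
K = S⁻¹·BᵀPA = [0.1860 -0.1163; -0.2580 0.2823]
A−BK = [-0.3112 -0.1964; 0.8699 0.0148]
AᵀP(A−BK) = [0.2713 -0.1626; -0.1626 0.1645]
P' = Q + AᵀP(A−BK) = [25.2713 1.8374; 1.8374 0.4145]
tr(P') = 25.6858

0.1860 -0.1163 -0.2580 0.2823


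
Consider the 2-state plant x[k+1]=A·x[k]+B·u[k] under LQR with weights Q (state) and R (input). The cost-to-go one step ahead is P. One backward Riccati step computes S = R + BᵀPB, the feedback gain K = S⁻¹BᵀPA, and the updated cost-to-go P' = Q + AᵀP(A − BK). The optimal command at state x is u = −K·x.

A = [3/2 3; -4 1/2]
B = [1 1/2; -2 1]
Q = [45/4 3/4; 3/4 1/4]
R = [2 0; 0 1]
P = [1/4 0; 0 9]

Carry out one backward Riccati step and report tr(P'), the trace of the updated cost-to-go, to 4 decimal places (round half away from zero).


18.9125

BᵀP = [0.2500 -18.0000; 0.1250 9.0000]
S = R + BᵀPB = [2 0; 0 1] + [36.2500 -17.8750; -17.8750 9.0625] = [38.2500 -17.8750; -17.8750 10.0625]
BᵀPA = [72.3750 -8.2500; -35.8125 4.8750]
K = S⁻¹·BᵀPA = [1.3480 0.0631; -1.1644 0.5966]
A−BK = [0.7342 2.6386; -0.1396 0.0296]
AᵀP(A−BK) = [5.3002 -0.0774; -0.0774 2.1123]
P' = Q + AᵀP(A−BK) = [16.5502 0.6726; 0.6726 2.3623]
tr(P') = 18.9125


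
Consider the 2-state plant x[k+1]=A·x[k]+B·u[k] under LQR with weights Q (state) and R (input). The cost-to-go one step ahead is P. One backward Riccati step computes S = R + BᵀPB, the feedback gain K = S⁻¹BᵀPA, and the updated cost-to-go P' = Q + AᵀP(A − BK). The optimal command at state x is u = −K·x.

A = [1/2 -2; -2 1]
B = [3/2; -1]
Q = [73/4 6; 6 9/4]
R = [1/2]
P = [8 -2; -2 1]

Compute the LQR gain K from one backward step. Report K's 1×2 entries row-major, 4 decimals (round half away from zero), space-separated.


0.5882 -1.2549

BᵀP = [14.0000 -4.0000]
S = R + BᵀPB = [1/2] + [25.0000] = [25.5000]
BᵀPA = [15.0000 -32.0000]
K = S⁻¹·BᵀPA = [0.5882 -1.2549]
A−BK = [-0.3824 -0.1176; -1.4118 -0.2549]
AᵀP(A−BK) = [1.1765 -0.1765; -0.1765 0.8431]
P' = Q + AᵀP(A−BK) = [19.4265 5.8235; 5.8235 3.0931]
tr(P') = 22.5196


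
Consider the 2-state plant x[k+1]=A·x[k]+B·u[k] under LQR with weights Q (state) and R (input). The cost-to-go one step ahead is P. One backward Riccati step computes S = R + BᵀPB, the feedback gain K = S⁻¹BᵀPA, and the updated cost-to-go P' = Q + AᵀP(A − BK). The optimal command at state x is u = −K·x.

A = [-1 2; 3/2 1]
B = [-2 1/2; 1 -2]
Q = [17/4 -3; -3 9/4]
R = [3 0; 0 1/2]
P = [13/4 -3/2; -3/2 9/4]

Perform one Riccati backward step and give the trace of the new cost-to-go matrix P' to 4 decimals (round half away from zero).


10.1863

BᵀP = [-8.0000 5.2500; 4.6250 -5.2500]
S = R + BᵀPB = [3 0; 0 1/2] + [21.2500 -14.5000; -14.5000 12.8125] = [24.2500 -14.5000; -14.5000 13.3125]
BᵀPA = [15.8750 -10.7500; -12.5000 4.0000]
K = S⁻¹·BᵀPA = [0.2672 -0.7560; -0.6479 -0.5230]
A−BK = [-0.1416 0.7495; -0.0630 0.7101]
AᵀP(A−BK) = [0.4714 -0.6606; -0.6606 3.2149]
P' = Q + AᵀP(A−BK) = [4.7214 -3.6606; -3.6606 5.4649]
tr(P') = 10.1863


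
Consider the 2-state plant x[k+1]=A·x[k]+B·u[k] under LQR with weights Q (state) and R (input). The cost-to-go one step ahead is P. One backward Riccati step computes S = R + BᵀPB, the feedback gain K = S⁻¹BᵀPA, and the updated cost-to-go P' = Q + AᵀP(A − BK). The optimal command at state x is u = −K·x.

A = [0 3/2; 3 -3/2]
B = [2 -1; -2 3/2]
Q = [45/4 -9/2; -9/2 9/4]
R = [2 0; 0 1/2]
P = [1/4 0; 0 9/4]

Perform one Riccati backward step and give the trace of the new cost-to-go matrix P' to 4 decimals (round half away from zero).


16.2205

BᵀP = [0.5000 -4.5000; -0.2500 3.3750]
S = R + BᵀPB = [2 0; 0 1/2] + [10.0000 -7.2500; -7.2500 5.3125] = [12.0000 -7.2500; -7.2500 5.8125]
BᵀPA = [-13.5000 7.5000; 10.1250 -5.4375]
K = S⁻¹·BᵀPA = [-0.2945 0.2427; 1.3745 -0.6327]
A−BK = [1.9636 0.3818; 0.3491 -0.0655]
AᵀP(A−BK) = [2.3564 -0.4418; -0.4418 0.3641]
P' = Q + AᵀP(A−BK) = [13.6064 -4.9418; -4.9418 2.6141]
tr(P') = 16.2205
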